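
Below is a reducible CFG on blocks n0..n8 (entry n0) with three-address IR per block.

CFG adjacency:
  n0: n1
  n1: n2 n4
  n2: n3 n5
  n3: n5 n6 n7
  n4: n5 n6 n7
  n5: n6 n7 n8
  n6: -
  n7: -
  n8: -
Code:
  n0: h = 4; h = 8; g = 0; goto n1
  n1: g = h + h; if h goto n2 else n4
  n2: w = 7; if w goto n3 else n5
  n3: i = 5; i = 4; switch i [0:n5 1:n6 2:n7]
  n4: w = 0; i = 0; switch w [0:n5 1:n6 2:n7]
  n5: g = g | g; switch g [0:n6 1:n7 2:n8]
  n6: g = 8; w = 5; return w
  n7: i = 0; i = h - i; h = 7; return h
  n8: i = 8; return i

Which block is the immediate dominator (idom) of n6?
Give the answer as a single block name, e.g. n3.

Answer: n1

Analysis:
idom tree: n1←n0 n2←n1 n3←n2 n4←n1 n5←n1 n6←n1 n7←n1 n8←n5
Join-block Dom:
  n5: preds {n2,n3,n4}: {n0,n1,n2} ∩ {n0,n1,n2,n3} ∩ {n0,n1,n4} = {n0,n1}; idom=n1
  n6: preds {n3,n4,n5}: {n0,n1,n2,n3} ∩ {n0,n1,n4} ∩ {n0,n1,n5} = {n0,n1}; idom=n1
  n7: preds {n3,n4,n5}: {n0,n1,n2,n3} ∩ {n0,n1,n4} ∩ {n0,n1,n5} = {n0,n1}; idom=n1

idom(n6) = n1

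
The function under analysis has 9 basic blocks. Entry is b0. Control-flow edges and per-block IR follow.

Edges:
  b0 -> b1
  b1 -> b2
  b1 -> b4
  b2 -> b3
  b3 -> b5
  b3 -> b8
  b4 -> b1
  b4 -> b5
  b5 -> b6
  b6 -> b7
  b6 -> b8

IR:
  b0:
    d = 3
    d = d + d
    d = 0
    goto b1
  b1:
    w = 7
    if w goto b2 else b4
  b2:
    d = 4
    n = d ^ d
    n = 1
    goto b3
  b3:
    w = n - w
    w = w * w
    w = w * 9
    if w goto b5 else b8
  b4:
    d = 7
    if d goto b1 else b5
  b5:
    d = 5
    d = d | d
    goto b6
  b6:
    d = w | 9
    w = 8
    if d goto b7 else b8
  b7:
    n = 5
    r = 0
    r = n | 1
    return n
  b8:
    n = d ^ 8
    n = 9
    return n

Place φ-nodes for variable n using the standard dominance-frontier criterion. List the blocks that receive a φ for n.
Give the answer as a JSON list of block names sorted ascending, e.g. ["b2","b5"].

idom tree: b1←b0 b2←b1 b3←b2 b4←b1 b5←b1 b6←b5 b7←b6 b8←b1
Dom at joins:
  b1: preds {b0,b4}: {b0} ∩ {b0,b1,b4} = {b0}; idom=b0
  b5: preds {b3,b4}: {b0,b1,b2,b3} ∩ {b0,b1,b4} = {b0,b1}; idom=b1
  b8: preds {b3,b6}: {b0,b1,b2,b3} ∩ {b0,b1,b5,b6} = {b0,b1}; idom=b1

DF walk-up:
  join b1 pred b0: · stop@b0
  join b1 pred b4: b4→b1 stop@b0
  join b5 pred b3: b3→b2 stop@b1
  join b5 pred b4: b4 stop@b1
  join b8 pred b3: b3→b2 stop@b1
  join b8 pred b6: b6→b5 stop@b1
  DF(b0)=∅
  DF(b1)={b1}
  DF(b2)={b5,b8}
  DF(b3)={b5,b8}
  DF(b4)={b1,b5}
  DF(b5)={b8}
  DF(b6)={b8}
  DF(b7)=∅
  DF(b8)=∅

φ for n: defs {b2,b7,b8}
  DF⁺ = {b5,b8}

Answer: ["b5", "b8"]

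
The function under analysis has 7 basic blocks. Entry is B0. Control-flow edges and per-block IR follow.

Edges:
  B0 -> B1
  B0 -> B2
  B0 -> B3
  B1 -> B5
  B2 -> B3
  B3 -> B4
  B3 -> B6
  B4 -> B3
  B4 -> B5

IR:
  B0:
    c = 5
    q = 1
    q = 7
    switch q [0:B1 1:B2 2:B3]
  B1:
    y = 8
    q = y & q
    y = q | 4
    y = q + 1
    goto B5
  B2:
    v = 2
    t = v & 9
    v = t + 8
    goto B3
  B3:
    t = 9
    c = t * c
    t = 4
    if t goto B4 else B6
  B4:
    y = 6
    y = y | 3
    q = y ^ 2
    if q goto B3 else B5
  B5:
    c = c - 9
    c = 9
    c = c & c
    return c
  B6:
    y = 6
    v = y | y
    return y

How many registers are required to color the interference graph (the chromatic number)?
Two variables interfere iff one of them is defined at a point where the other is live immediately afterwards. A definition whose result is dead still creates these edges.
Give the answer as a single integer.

def/use:
  B0 def {c,q} use ∅
  B1 def {q,y} use {q}
  B2 def {t,v} use ∅
  B3 def {c,t} use {c}
  B4 def {q,y} use ∅
  B5 def {c} use {c}
  B6 def {v,y} use ∅

Liveness:
  B0 li=∅ lo={c,q}
  B1 li={c,q} lo={c}
  B2 li={c} lo={c}
  B3 li={c} lo={c}
  B4 li={c} lo={c}
  B5 li={c} lo=∅
  B6 li=∅ lo=∅

Interference:
  c: {q,t,v,y}
  q: {c,y}
  t: {c}
  v: {c,y}
  y: {c,q,v}

Colouring:
  clique {c,q,y} ⇒ need ≥ 3
  assign c→c0 q→c2 t→c1 v→c2 y→c1 — no edge inside a register ⇒ χ ≤ 3
  χ = 3

Answer: 3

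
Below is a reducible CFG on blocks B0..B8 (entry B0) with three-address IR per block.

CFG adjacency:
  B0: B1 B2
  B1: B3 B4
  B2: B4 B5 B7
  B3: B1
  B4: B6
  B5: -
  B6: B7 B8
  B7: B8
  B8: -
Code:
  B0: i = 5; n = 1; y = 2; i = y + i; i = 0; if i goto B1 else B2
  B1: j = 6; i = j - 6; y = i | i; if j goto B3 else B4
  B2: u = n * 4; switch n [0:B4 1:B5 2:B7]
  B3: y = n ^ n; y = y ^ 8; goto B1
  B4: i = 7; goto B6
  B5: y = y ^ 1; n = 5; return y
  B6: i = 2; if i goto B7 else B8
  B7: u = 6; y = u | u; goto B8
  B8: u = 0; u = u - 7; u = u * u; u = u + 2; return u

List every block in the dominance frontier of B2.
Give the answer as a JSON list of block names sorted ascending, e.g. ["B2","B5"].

Answer: ["B4", "B7"]

Derivation:
idom tree: B1←B0 B2←B0 B3←B1 B4←B0 B5←B2 B6←B4 B7←B0 B8←B0
Dom at joins:
  B1: preds {B0,B3}: {B0} ∩ {B0,B1,B3} = {B0}; idom=B0
  B4: preds {B1,B2}: {B0,B1} ∩ {B0,B2} = {B0}; idom=B0
  B7: preds {B2,B6}: {B0,B2} ∩ {B0,B4,B6} = {B0}; idom=B0
  B8: preds {B6,B7}: {B0,B4,B6} ∩ {B0,B7} = {B0}; idom=B0

Frontier:
  join B1 pred B0: · stop@B0
  join B1 pred B3: B3→B1 stop@B0
  join B4 pred B1: B1 stop@B0
  join B4 pred B2: B2 stop@B0
  join B7 pred B2: B2 stop@B0
  join B7 pred B6: B6→B4 stop@B0
  join B8 pred B6: B6→B4 stop@B0
  join B8 pred B7: B7 stop@B0
  B0: DF=∅
  B1: DF={B1,B4}
  B2: DF={B4,B7}
  B3: DF={B1}
  B4: DF={B7,B8}
  B5: DF=∅
  B6: DF={B7,B8}
  B7: DF={B8}
  B8: DF=∅

DF(B2) = ["B4", "B7"]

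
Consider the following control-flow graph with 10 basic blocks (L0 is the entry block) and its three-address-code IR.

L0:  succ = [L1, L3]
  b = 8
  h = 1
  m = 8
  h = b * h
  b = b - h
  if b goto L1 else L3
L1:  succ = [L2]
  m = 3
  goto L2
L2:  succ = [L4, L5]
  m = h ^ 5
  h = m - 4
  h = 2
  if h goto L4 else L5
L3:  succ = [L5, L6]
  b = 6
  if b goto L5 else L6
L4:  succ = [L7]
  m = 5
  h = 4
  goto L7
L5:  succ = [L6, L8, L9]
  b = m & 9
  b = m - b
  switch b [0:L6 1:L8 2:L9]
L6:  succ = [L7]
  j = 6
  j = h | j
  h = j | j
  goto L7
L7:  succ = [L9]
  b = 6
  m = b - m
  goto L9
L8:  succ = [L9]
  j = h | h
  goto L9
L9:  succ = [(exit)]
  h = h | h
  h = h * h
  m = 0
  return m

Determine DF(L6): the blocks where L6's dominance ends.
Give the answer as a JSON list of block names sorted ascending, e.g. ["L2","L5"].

idom tree: L1←L0 L2←L1 L3←L0 L4←L2 L5←L0 L6←L0 L7←L0 L8←L5 L9←L0
Dom at joins:
  L5: preds {L2,L3}: {L0,L1,L2} ∩ {L0,L3} = {L0}; idom=L0
  L6: preds {L3,L5}: {L0,L3} ∩ {L0,L5} = {L0}; idom=L0
  L7: preds {L4,L6}: {L0,L1,L2,L4} ∩ {L0,L6} = {L0}; idom=L0
  L9: preds {L5,L7,L8}: {L0,L5} ∩ {L0,L7} ∩ {L0,L5,L8} = {L0}; idom=L0

DF derivation:
  join L5 pred L2: L2→L1 stop@L0
  join L5 pred L3: L3 stop@L0
  join L6 pred L3: L3 stop@L0
  join L6 pred L5: L5 stop@L0
  join L7 pred L4: L4→L2→L1 stop@L0
  join L7 pred L6: L6 stop@L0
  join L9 pred L5: L5 stop@L0
  join L9 pred L7: L7 stop@L0
  join L9 pred L8: L8→L5 stop@L0
  DF(L0)=∅
  DF(L1)={L5,L7}
  DF(L2)={L5,L7}
  DF(L3)={L5,L6}
  DF(L4)={L7}
  DF(L5)={L6,L9}
  DF(L6)={L7}
  DF(L7)={L9}
  DF(L8)={L9}
  DF(L9)=∅

DF(L6) = ["L7"]

Answer: ["L7"]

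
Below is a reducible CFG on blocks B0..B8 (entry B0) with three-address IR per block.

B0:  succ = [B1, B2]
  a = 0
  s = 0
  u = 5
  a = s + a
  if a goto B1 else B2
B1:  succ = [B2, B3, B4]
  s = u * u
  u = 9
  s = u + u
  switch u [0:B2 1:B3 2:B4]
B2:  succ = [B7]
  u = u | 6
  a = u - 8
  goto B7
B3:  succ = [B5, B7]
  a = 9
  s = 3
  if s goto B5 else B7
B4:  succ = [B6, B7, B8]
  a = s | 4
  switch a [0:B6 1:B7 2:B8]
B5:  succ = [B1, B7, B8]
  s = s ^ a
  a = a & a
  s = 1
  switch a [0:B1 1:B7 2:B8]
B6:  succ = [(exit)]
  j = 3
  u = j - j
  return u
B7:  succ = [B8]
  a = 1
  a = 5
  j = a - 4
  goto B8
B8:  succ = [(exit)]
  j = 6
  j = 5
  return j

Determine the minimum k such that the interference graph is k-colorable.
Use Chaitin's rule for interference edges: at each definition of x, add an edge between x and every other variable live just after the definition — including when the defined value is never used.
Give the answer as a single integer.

Answer: 3

Derivation:
Block summaries:
  B0: {a,s,u} / ∅
  B1: {s,u} / {u}
  B2: {a,u} / {u}
  B3: {a,s} / ∅
  B4: {a} / {s}
  B5: {a,s} / {a,s}
  B6: {j,u} / ∅
  B7: {a,j} / ∅
  B8: {j} / ∅

Liveness:
  live B0: ∅→{u}
  live B1: {u}→{s,u}
  live B2: {u}→∅
  live B3: {u}→{a,s,u}
  live B4: {s}→∅
  live B5: {a,s,u}→{u}
  live B6: ∅→∅
  live B7: ∅→∅
  live B8: ∅→∅

Interference:
  a: {s,u}
  j: ∅
  s: {a,u}
  u: {a,s}

Chromatic number:
  lower bound: {a,s,u} mutually conflict ⇒ χ ≥ 3
  assign a→c0 j→c0 s→c1 u→c2 — no edge inside a register ⇒ χ ≤ 3
  χ = 3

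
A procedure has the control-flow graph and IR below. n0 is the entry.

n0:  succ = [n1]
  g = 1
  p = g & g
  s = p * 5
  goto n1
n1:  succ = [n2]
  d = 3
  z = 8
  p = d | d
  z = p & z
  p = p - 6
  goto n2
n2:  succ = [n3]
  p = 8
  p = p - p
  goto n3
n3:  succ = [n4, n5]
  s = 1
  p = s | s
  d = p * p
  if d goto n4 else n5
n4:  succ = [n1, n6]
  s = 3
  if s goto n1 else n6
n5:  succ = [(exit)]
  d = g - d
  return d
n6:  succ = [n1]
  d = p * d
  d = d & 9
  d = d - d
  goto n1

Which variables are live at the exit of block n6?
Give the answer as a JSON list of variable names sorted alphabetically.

Block summaries:
  n0: {g,p,s} / ∅
  n1: {d,p,z} / ∅
  n2: {p} / ∅
  n3: {d,p,s} / ∅
  n4: {s} / ∅
  n5: {d} / {d,g}
  n6: {d} / {d,p}

Backward fixpoint:
  n0: in=∅ out={g}
  n1: in={g} out={g}
  n2: in={g} out={g}
  n3: in={g} out={d,g,p}
  n4: in={d,g,p} out={d,g,p}
  n5: in={d,g} out=∅
  n6: in={d,g,p} out={g}

live-out(n6) = ["g"]

Answer: ["g"]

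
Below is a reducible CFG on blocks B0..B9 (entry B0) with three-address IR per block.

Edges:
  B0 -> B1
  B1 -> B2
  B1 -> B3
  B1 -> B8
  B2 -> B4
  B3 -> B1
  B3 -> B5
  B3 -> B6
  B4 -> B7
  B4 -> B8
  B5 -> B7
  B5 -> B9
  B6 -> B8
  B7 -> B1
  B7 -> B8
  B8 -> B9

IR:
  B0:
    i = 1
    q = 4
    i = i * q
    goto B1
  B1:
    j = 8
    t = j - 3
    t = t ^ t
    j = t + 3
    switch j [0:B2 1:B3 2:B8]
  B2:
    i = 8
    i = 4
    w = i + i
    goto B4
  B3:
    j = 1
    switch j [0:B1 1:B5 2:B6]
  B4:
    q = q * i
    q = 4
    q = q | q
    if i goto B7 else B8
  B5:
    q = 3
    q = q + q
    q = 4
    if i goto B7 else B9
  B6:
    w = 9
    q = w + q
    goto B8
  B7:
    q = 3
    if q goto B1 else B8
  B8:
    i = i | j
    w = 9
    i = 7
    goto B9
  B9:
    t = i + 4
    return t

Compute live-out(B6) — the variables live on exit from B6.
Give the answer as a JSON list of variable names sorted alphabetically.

Block summaries:
  B0: def={i,q} ue=∅
  B1: def={j,t} ue=∅
  B2: def={i,w} ue=∅
  B3: def={j} ue=∅
  B4: def={q} ue={i,q}
  B5: def={q} ue={i}
  B6: def={q,w} ue={q}
  B7: def={q} ue=∅
  B8: def={i,w} ue={i,j}
  B9: def={t} ue={i}

Live sets:
  live B0: ∅→{i,q}
  live B1: {i,q}→{i,j,q}
  live B2: {j,q}→{i,j,q}
  live B3: {i,q}→{i,j,q}
  live B4: {i,j,q}→{i,j}
  live B5: {i,j}→{i,j}
  live B6: {i,j,q}→{i,j}
  live B7: {i,j}→{i,j,q}
  live B8: {i,j}→{i}
  live B9: {i}→∅

live-out(B6) = ["i", "j"]

Answer: ["i", "j"]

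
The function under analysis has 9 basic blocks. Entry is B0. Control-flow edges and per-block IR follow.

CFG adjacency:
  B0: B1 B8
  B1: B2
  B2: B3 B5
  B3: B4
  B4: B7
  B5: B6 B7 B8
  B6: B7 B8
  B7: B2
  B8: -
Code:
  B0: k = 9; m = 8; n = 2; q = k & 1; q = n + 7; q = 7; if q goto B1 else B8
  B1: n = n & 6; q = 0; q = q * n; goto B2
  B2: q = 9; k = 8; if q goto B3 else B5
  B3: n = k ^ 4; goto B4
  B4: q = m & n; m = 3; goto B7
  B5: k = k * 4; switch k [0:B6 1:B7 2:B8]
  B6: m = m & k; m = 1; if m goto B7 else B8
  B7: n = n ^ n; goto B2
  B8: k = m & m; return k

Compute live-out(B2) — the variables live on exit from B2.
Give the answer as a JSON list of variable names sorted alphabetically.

Answer: ["k", "m", "n"]

Derivation:
Per-block:
  B0: {k,m,n,q} / ∅
  B1: {n,q} / {n}
  B2: {k,q} / ∅
  B3: {n} / {k}
  B4: {m,q} / {m,n}
  B5: {k} / {k}
  B6: {m} / {k,m}
  B7: {n} / {n}
  B8: {k} / {m}

Live sets:
  B0: in=∅ out={m,n}
  B1: in={m,n} out={m,n}
  B2: in={m,n} out={k,m,n}
  B3: in={k,m} out={m,n}
  B4: in={m,n} out={m,n}
  B5: in={k,m,n} out={k,m,n}
  B6: in={k,m,n} out={m,n}
  B7: in={m,n} out={m,n}
  B8: in={m} out=∅

live-out(B2) = ["k", "m", "n"]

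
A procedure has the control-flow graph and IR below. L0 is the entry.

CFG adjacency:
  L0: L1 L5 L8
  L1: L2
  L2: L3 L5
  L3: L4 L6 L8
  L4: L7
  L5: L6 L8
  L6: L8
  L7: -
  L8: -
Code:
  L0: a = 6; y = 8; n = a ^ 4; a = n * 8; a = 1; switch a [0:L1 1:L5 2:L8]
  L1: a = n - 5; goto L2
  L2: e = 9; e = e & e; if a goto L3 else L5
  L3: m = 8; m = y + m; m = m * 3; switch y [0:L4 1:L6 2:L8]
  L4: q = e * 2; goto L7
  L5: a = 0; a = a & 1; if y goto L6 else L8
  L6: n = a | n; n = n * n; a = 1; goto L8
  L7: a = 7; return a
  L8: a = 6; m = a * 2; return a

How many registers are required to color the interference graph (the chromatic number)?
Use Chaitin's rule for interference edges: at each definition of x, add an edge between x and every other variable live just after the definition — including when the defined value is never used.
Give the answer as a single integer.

Block summaries:
  L0: {a,n,y} / ∅
  L1: {a} / {n}
  L2: {e} / {a}
  L3: {m} / {y}
  L4: {q} / {e}
  L5: {a} / {y}
  L6: {a,n} / {a,n}
  L7: {a} / ∅
  L8: {a,m} / ∅

Live sets:
  L0 li=∅ lo={n,y}
  L1 li={n,y} lo={a,n,y}
  L2 li={a,n,y} lo={a,e,n,y}
  L3 li={a,e,n,y} lo={a,e,n}
  L4 li={e} lo=∅
  L5 li={n,y} lo={a,n}
  L6 li={a,n} lo=∅
  L7 li=∅ lo=∅
  L8 li=∅ lo=∅

Interfere edges:
  a↔{e,m,n,y}
  e↔{a,m,n,y}
  m↔{a,e,n,y}
  n↔{a,e,m,y}
  q↔∅
  y↔{a,e,m,n}

Registers:
  clique {a,e,m,n,y} ⇒ need ≥ 5
  assign a→R0 e→R1 m→R2 n→R3 q→R0 y→R4 — no edge inside a register ⇒ χ ≤ 5
  χ = 5

Answer: 5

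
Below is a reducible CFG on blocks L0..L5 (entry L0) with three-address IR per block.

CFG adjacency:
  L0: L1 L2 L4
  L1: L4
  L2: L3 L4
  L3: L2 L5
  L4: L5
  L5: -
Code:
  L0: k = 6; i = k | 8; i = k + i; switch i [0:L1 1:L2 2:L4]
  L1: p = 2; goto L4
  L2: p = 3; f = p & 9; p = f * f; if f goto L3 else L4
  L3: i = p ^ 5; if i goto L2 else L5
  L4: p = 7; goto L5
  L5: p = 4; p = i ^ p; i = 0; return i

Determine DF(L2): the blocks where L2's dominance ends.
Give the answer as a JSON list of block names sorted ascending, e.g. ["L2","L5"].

Answer: ["L2", "L4", "L5"]

Working:
idom tree: L1←L0 L2←L0 L3←L2 L4←L0 L5←L0
Dom at joins:
  L2: preds {L0,L3}: {L0} ∩ {L0,L2,L3} = {L0}; idom=L0
  L4: preds {L0,L1,L2}: {L0} ∩ {L0,L1} ∩ {L0,L2} = {L0}; idom=L0
  L5: preds {L3,L4}: {L0,L2,L3} ∩ {L0,L4} = {L0}; idom=L0

DF walk-up:
  L2←L0: walk · to L0
  L2←L3: walk L3→L2 to L0
  L4←L0: walk · to L0
  L4←L1: walk L1 to L0
  L4←L2: walk L2 to L0
  L5←L3: walk L3→L2 to L0
  L5←L4: walk L4 to L0
  L0 → ∅
  L1 → {L4}
  L2 → {L2,L4,L5}
  L3 → {L2,L5}
  L4 → {L5}
  L5 → ∅

DF(L2) = ["L2", "L4", "L5"]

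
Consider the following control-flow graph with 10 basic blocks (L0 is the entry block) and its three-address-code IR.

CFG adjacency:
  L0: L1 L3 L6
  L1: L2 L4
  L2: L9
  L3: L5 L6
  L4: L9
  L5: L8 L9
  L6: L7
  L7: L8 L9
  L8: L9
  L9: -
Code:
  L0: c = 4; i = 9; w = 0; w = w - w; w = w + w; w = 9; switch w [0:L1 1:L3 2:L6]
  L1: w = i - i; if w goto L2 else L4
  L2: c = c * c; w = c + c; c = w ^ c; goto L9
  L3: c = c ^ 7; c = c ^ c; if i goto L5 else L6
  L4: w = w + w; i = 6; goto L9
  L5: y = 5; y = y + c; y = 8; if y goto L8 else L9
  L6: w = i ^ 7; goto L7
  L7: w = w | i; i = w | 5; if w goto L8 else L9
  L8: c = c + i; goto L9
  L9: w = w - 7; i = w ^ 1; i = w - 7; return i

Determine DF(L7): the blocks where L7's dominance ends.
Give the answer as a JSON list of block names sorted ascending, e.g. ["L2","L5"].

Answer: ["L8", "L9"]

Derivation:
idom tree: L1←L0 L2←L1 L3←L0 L4←L1 L5←L3 L6←L0 L7←L6 L8←L0 L9←L0
Dom∩ at merges:
  L6: preds {L0,L3}: {L0} ∩ {L0,L3} = {L0}; idom=L0
  L8: preds {L5,L7}: {L0,L3,L5} ∩ {L0,L6,L7} = {L0}; idom=L0
  L9: preds {L2,L4,L5,L7,L8}: {L0,L1,L2} ∩ {L0,L1,L4} ∩ {L0,L3,L5} ∩ {L0,L6,L7} ∩ {L0,L8} = {L0}; idom=L0

DF derivation:
  L6←L0: walk · to L0
  L6←L3: walk L3 to L0
  L8←L5: walk L5→L3 to L0
  L8←L7: walk L7→L6 to L0
  L9←L2: walk L2→L1 to L0
  L9←L4: walk L4→L1 to L0
  L9←L5: walk L5→L3 to L0
  L9←L7: walk L7→L6 to L0
  L9←L8: walk L8 to L0
  DF(L0)=∅
  DF(L1)={L9}
  DF(L2)={L9}
  DF(L3)={L6,L8,L9}
  DF(L4)={L9}
  DF(L5)={L8,L9}
  DF(L6)={L8,L9}
  DF(L7)={L8,L9}
  DF(L8)={L9}
  DF(L9)=∅

DF(L7) = ["L8", "L9"]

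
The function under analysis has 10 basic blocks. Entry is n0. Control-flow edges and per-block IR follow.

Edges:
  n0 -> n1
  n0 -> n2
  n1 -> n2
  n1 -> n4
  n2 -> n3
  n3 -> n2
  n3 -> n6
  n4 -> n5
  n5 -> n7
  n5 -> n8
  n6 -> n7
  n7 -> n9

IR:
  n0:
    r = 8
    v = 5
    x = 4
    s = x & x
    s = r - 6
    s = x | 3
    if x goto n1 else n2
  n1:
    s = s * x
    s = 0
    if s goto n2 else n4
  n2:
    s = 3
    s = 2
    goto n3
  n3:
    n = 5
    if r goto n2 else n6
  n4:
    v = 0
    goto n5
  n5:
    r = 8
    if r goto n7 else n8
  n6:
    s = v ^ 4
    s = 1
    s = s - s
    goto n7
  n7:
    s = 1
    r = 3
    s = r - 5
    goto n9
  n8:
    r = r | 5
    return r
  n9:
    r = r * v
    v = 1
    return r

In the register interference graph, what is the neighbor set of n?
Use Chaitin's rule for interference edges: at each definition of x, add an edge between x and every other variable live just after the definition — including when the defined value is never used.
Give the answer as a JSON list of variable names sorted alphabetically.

def/use:
  n0 def {r,s,v,x} use ∅
  n1 def {s} use {s,x}
  n2 def {s} use ∅
  n3 def {n} use {r}
  n4 def {v} use ∅
  n5 def {r} use ∅
  n6 def {s} use {v}
  n7 def {r,s} use ∅
  n8 def {r} use {r}
  n9 def {r,v} use {r,v}

Backward fixpoint:
  n0: in=∅ out={r,s,v,x}
  n1: in={r,s,v,x} out={r,v}
  n2: in={r,v} out={r,v}
  n3: in={r,v} out={r,v}
  n4: in=∅ out={v}
  n5: in={v} out={r,v}
  n6: in={v} out={v}
  n7: in={v} out={r,v}
  n8: in={r} out=∅
  n9: in={r,v} out=∅

Interference:
  n↔{r,v}
  r↔{n,s,v,x}
  s↔{r,v,x}
  v↔{n,r,s,x}
  x↔{r,s,v}

N(n) = ["r", "v"]

Answer: ["r", "v"]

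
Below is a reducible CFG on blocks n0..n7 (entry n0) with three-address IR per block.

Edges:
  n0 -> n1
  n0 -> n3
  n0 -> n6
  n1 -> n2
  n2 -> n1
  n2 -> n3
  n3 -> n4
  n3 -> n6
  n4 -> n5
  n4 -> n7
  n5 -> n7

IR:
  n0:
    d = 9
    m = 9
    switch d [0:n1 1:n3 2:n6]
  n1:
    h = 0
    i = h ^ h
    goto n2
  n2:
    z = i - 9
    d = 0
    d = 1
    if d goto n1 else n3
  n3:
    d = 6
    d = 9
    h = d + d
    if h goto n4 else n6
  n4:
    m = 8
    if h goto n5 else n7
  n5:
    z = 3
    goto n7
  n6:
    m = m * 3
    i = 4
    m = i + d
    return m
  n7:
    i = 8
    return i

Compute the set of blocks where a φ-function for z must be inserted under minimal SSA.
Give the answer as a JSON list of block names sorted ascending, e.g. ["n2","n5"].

idom tree: n1←n0 n2←n1 n3←n0 n4←n3 n5←n4 n6←n0 n7←n4
Join-block Dom:
  n1: preds {n0,n2}: {n0} ∩ {n0,n1,n2} = {n0}; idom=n0
  n3: preds {n0,n2}: {n0} ∩ {n0,n1,n2} = {n0}; idom=n0
  n6: preds {n0,n3}: {n0} ∩ {n0,n3} = {n0}; idom=n0
  n7: preds {n4,n5}: {n0,n3,n4} ∩ {n0,n3,n4,n5} = {n0,n3,n4}; idom=n4

Frontier:
  join n1 pred n0: · stop@n0
  join n1 pred n2: n2→n1 stop@n0
  join n3 pred n0: · stop@n0
  join n3 pred n2: n2→n1 stop@n0
  join n6 pred n0: · stop@n0
  join n6 pred n3: n3 stop@n0
  join n7 pred n4: · stop@n4
  join n7 pred n5: n5 stop@n4
  n0: DF=∅
  n1: DF={n1,n3}
  n2: DF={n1,n3}
  n3: DF={n6}
  n4: DF=∅
  n5: DF={n7}
  n6: DF=∅
  n7: DF=∅

φ for z: defs {n2,n5}
  DF⁺ = {n1,n3,n6,n7}

Answer: ["n1", "n3", "n6", "n7"]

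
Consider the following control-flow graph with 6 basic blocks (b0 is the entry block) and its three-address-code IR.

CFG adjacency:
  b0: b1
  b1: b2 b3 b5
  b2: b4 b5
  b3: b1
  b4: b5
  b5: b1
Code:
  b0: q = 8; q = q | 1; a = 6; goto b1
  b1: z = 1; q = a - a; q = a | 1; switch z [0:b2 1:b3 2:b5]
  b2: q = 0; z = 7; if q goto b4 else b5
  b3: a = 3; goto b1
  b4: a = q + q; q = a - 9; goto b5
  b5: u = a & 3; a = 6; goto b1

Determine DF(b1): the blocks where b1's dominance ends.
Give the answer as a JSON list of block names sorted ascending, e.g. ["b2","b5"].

idom tree: b1←b0 b2←b1 b3←b1 b4←b2 b5←b1
Dom at joins:
  b1: preds {b0,b3,b5}: {b0} ∩ {b0,b1,b3} ∩ {b0,b1,b5} = {b0}; idom=b0
  b5: preds {b1,b2,b4}: {b0,b1} ∩ {b0,b1,b2} ∩ {b0,b1,b2,b4} = {b0,b1}; idom=b1

DF walk-up:
  join b1 pred b0: · stop@b0
  join b1 pred b3: b3→b1 stop@b0
  join b1 pred b5: b5→b1 stop@b0
  join b5 pred b1: · stop@b1
  join b5 pred b2: b2 stop@b1
  join b5 pred b4: b4→b2 stop@b1
  b0: DF=∅
  b1: DF={b1}
  b2: DF={b5}
  b3: DF={b1}
  b4: DF={b5}
  b5: DF={b1}

DF(b1) = ["b1"]

Answer: ["b1"]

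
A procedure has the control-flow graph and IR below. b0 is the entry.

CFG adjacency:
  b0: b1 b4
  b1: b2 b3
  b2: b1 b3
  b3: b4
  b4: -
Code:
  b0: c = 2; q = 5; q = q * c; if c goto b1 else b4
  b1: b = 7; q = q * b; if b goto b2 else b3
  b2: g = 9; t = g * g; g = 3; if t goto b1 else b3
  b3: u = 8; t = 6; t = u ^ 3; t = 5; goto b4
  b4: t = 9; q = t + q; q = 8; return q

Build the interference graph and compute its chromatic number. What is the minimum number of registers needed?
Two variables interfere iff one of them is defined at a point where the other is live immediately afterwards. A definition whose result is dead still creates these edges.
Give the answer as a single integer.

Answer: 3

Derivation:
Block summaries:
  b0 def {c,q} use ∅
  b1 def {b,q} use {q}
  b2 def {g,t} use ∅
  b3 def {t,u} use ∅
  b4 def {q,t} use {q}

Live sets:
  b0: in=∅ out={q}
  b1: in={q} out={q}
  b2: in={q} out={q}
  b3: in={q} out={q}
  b4: in={q} out=∅

Interfere edges:
  b: {q}
  c: {q}
  g: {q,t}
  q: {b,c,g,t,u}
  t: {g,q,u}
  u: {q,t}

Colouring:
  lower bound: {g,q,t} mutually conflict ⇒ χ ≥ 3
  assign b→c1 c→c1 g→c2 q→c0 t→c1 u→c2 — no edge inside a register ⇒ χ ≤ 3
  χ = 3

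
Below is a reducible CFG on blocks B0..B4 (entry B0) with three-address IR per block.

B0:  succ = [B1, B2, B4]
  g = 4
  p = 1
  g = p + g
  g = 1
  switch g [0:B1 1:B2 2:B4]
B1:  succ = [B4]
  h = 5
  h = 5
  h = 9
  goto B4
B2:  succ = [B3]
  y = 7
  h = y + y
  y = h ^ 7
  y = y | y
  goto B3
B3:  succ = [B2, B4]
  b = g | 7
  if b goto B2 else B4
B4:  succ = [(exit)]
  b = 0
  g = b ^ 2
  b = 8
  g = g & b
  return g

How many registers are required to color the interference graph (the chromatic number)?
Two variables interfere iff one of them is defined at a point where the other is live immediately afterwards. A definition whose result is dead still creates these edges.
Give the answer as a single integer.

Block summaries:
  B0 def {g,p} use ∅
  B1 def {h} use ∅
  B2 def {h,y} use ∅
  B3 def {b} use {g}
  B4 def {b,g} use ∅

Liveness:
  live B0: ∅→{g}
  live B1: ∅→∅
  live B2: {g}→{g}
  live B3: {g}→{g}
  live B4: ∅→∅

Interference:
  b↔{g}
  g↔{b,h,p,y}
  h↔{g}
  p↔{g}
  y↔{g}

Colouring:
  clique {b,g} ⇒ need ≥ 2
  2-colouring: c0={g}  c1={b,h,p,y}
  χ = 2

Answer: 2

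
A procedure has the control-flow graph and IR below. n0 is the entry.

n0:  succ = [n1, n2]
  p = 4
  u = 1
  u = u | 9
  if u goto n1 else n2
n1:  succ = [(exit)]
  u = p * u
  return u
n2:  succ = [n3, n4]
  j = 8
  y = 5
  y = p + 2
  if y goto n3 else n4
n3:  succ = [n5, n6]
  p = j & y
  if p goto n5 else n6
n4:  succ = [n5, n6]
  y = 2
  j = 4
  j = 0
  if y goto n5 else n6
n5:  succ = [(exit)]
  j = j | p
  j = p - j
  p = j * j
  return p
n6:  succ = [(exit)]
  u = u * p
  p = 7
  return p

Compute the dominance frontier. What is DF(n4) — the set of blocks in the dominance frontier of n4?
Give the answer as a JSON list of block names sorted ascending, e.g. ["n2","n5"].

Answer: ["n5", "n6"]

Working:
idom tree: n1←n0 n2←n0 n3←n2 n4←n2 n5←n2 n6←n2
Join-block Dom:
  n5: preds {n3,n4}: {n0,n2,n3} ∩ {n0,n2,n4} = {n0,n2}; idom=n2
  n6: preds {n3,n4}: {n0,n2,n3} ∩ {n0,n2,n4} = {n0,n2}; idom=n2

Frontier:
  join n5 pred n3: n3 stop@n2
  join n5 pred n4: n4 stop@n2
  join n6 pred n3: n3 stop@n2
  join n6 pred n4: n4 stop@n2
  n0: DF=∅
  n1: DF=∅
  n2: DF=∅
  n3: DF={n5,n6}
  n4: DF={n5,n6}
  n5: DF=∅
  n6: DF=∅

DF(n4) = ["n5", "n6"]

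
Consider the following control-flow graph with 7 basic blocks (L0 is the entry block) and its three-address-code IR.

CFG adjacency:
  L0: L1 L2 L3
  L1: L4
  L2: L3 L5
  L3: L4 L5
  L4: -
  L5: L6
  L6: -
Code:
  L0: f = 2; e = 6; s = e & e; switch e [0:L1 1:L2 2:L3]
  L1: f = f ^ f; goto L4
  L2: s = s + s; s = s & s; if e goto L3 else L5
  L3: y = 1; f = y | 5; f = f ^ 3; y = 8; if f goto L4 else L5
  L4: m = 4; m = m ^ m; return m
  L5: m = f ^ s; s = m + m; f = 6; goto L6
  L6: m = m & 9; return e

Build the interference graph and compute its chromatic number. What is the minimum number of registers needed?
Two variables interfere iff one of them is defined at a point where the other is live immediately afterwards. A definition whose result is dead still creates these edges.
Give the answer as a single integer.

Block summaries:
  L0: def={e,f,s} ue=∅
  L1: def={f} ue={f}
  L2: def={s} ue={e,s}
  L3: def={f,y} ue=∅
  L4: def={m} ue=∅
  L5: def={f,m,s} ue={f,s}
  L6: def={m} ue={e,m}

Backward fixpoint:
  L0: in=∅ out={e,f,s}
  L1: in={f} out=∅
  L2: in={e,f,s} out={e,f,s}
  L3: in={e,s} out={e,f,s}
  L4: in=∅ out=∅
  L5: in={e,f,s} out={e,m}
  L6: in={e,m} out=∅

Conflict graph:
  e↔{f,m,s,y}
  f↔{e,m,s,y}
  m↔{e,f,s}
  s↔{e,f,m,y}
  y↔{e,f,s}

Registers:
  {e,f,m,s} pairwise interfere (4-clique) ⇒ χ ≥ 4
  4-colouring: c0={e}  c1={f}  c2={s}  c3={m,y}
  χ = 4

Answer: 4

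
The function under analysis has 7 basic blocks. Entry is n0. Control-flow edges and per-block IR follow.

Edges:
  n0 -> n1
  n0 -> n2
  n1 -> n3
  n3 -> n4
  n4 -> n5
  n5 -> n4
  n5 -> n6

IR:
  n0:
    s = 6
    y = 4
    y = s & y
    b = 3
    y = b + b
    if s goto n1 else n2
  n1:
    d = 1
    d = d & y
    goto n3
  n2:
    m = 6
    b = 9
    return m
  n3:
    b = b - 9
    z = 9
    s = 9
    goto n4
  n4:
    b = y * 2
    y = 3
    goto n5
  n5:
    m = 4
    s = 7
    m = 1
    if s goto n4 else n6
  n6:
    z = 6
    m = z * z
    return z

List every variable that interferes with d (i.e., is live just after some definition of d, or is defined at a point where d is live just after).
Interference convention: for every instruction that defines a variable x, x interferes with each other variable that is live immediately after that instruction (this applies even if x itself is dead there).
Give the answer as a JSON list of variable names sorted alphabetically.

Block summaries:
  n0 def {b,s,y} use ∅
  n1 def {d} use {y}
  n2 def {b,m} use ∅
  n3 def {b,s,z} use {b}
  n4 def {b,y} use {y}
  n5 def {m,s} use ∅
  n6 def {m,z} use ∅

Liveness:
  live n0: ∅→{b,y}
  live n1: {b,y}→{b,y}
  live n2: ∅→∅
  live n3: {b,y}→{y}
  live n4: {y}→{y}
  live n5: {y}→{y}
  live n6: ∅→∅

Interference:
  b↔{d,m,s,y}
  d↔{b,y}
  m↔{b,s,y,z}
  s↔{b,m,y}
  y↔{b,d,m,s,z}
  z↔{m,y}

N(d) = ["b", "y"]

Answer: ["b", "y"]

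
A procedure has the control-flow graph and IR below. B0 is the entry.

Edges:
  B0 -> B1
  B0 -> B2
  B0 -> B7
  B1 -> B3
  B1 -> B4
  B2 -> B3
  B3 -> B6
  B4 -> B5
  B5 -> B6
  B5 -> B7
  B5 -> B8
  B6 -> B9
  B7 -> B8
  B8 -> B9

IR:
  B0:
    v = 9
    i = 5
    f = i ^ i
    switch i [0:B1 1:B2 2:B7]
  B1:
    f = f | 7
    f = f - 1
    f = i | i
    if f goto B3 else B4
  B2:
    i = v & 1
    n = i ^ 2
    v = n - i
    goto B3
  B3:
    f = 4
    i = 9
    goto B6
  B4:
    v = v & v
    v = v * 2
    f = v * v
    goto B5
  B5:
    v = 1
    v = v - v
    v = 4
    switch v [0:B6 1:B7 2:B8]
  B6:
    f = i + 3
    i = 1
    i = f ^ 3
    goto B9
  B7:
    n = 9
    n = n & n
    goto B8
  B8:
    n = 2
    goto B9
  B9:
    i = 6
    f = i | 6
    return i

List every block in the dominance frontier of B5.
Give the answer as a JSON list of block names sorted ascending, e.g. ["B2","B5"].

Answer: ["B6", "B7", "B8"]

Analysis:
idom tree: B1←B0 B2←B0 B3←B0 B4←B1 B5←B4 B6←B0 B7←B0 B8←B0 B9←B0
Dom at joins:
  B3: preds {B1,B2}: {B0,B1} ∩ {B0,B2} = {B0}; idom=B0
  B6: preds {B3,B5}: {B0,B3} ∩ {B0,B1,B4,B5} = {B0}; idom=B0
  B7: preds {B0,B5}: {B0} ∩ {B0,B1,B4,B5} = {B0}; idom=B0
  B8: preds {B5,B7}: {B0,B1,B4,B5} ∩ {B0,B7} = {B0}; idom=B0
  B9: preds {B6,B8}: {B0,B6} ∩ {B0,B8} = {B0}; idom=B0

Frontier:
  B3←B1: walk B1 to B0
  B3←B2: walk B2 to B0
  B6←B3: walk B3 to B0
  B6←B5: walk B5→B4→B1 to B0
  B7←B0: walk · to B0
  B7←B5: walk B5→B4→B1 to B0
  B8←B5: walk B5→B4→B1 to B0
  B8←B7: walk B7 to B0
  B9←B6: walk B6 to B0
  B9←B8: walk B8 to B0
  B0: DF=∅
  B1: DF={B3,B6,B7,B8}
  B2: DF={B3}
  B3: DF={B6}
  B4: DF={B6,B7,B8}
  B5: DF={B6,B7,B8}
  B6: DF={B9}
  B7: DF={B8}
  B8: DF={B9}
  B9: DF=∅

DF(B5) = ["B6", "B7", "B8"]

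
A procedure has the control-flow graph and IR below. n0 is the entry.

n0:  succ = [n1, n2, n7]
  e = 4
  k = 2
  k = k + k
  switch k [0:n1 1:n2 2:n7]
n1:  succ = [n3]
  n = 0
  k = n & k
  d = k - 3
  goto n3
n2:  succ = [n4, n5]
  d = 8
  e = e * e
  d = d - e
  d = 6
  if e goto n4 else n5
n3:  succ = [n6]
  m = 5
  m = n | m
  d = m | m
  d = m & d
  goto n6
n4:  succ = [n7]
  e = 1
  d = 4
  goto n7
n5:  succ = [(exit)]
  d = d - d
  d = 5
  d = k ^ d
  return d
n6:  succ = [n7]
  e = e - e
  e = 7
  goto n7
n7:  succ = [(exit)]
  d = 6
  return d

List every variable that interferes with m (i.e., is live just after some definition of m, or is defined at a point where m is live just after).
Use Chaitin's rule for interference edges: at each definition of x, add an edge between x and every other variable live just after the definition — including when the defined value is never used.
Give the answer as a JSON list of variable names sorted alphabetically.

Answer: ["d", "e", "n"]

Working:
def/use:
  n0: {e,k} / ∅
  n1: {d,k,n} / {k}
  n2: {d,e} / {e}
  n3: {d,m} / {n}
  n4: {d,e} / ∅
  n5: {d} / {d,k}
  n6: {e} / {e}
  n7: {d} / ∅

Live sets:
  n0: in=∅ out={e,k}
  n1: in={e,k} out={e,n}
  n2: in={e,k} out={d,k}
  n3: in={e,n} out={e}
  n4: in=∅ out=∅
  n5: in={d,k} out=∅
  n6: in={e} out=∅
  n7: in=∅ out=∅

Interfere edges:
  d: {e,k,m,n}
  e: {d,k,m,n}
  k: {d,e,n}
  m: {d,e,n}
  n: {d,e,k,m}

N(m) = ["d", "e", "n"]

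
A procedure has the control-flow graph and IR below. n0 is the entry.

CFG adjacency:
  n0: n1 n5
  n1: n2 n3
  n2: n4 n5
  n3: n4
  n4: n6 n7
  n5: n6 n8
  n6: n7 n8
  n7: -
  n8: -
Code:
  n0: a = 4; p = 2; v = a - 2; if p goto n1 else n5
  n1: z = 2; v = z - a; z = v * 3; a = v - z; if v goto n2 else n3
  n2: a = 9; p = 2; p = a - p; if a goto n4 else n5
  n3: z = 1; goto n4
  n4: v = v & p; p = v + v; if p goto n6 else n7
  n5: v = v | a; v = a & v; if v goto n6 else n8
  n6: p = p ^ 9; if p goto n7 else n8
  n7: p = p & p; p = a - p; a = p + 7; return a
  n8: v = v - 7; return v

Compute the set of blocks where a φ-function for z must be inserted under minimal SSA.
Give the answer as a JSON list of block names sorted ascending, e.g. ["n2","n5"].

idom tree: n1←n0 n2←n1 n3←n1 n4←n1 n5←n0 n6←n0 n7←n0 n8←n0
Dom at joins:
  n4: preds {n2,n3}: {n0,n1,n2} ∩ {n0,n1,n3} = {n0,n1}; idom=n1
  n5: preds {n0,n2}: {n0} ∩ {n0,n1,n2} = {n0}; idom=n0
  n6: preds {n4,n5}: {n0,n1,n4} ∩ {n0,n5} = {n0}; idom=n0
  n7: preds {n4,n6}: {n0,n1,n4} ∩ {n0,n6} = {n0}; idom=n0
  n8: preds {n5,n6}: {n0,n5} ∩ {n0,n6} = {n0}; idom=n0

DF walk-up:
  join n4 pred n2: n2 stop@n1
  join n4 pred n3: n3 stop@n1
  join n5 pred n0: · stop@n0
  join n5 pred n2: n2→n1 stop@n0
  join n6 pred n4: n4→n1 stop@n0
  join n6 pred n5: n5 stop@n0
  join n7 pred n4: n4→n1 stop@n0
  join n7 pred n6: n6 stop@n0
  join n8 pred n5: n5 stop@n0
  join n8 pred n6: n6 stop@n0
  n0: DF=∅
  n1: DF={n5,n6,n7}
  n2: DF={n4,n5}
  n3: DF={n4}
  n4: DF={n6,n7}
  n5: DF={n6,n8}
  n6: DF={n7,n8}
  n7: DF=∅
  n8: DF=∅

φ for z: defs {n1,n3}
  DF⁺ = {n4,n5,n6,n7,n8}

Answer: ["n4", "n5", "n6", "n7", "n8"]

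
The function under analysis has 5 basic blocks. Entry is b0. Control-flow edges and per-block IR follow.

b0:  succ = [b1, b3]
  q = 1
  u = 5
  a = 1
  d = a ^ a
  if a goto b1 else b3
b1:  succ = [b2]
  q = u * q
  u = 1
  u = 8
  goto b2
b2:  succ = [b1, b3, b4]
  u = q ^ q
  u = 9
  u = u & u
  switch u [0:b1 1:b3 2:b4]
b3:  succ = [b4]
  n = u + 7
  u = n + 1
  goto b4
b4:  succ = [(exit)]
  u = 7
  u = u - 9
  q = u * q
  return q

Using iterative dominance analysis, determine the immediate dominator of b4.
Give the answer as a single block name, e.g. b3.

idom tree: b1←b0 b2←b1 b3←b0 b4←b0
Dom∩ at merges:
  b1: preds {b0,b2}: {b0} ∩ {b0,b1,b2} = {b0}; idom=b0
  b3: preds {b0,b2}: {b0} ∩ {b0,b1,b2} = {b0}; idom=b0
  b4: preds {b2,b3}: {b0,b1,b2} ∩ {b0,b3} = {b0}; idom=b0

idom(b4) = b0

Answer: b0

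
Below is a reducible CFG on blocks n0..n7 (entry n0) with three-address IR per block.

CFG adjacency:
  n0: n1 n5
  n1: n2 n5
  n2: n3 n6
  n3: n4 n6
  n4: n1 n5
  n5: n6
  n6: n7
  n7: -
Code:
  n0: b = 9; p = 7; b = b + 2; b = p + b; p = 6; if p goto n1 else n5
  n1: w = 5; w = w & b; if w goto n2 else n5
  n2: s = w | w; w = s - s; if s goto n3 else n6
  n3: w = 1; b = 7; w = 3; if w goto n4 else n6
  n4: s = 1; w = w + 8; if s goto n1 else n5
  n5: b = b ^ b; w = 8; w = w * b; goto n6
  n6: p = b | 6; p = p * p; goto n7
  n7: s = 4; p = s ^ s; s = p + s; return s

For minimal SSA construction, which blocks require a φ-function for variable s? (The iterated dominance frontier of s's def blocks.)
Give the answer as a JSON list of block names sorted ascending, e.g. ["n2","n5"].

Answer: ["n1", "n5", "n6"]

Derivation:
idom tree: n1←n0 n2←n1 n3←n2 n4←n3 n5←n0 n6←n0 n7←n6
Join-block Dom:
  n1: preds {n0,n4}: {n0} ∩ {n0,n1,n2,n3,n4} = {n0}; idom=n0
  n5: preds {n0,n1,n4}: {n0} ∩ {n0,n1} ∩ {n0,n1,n2,n3,n4} = {n0}; idom=n0
  n6: preds {n2,n3,n5}: {n0,n1,n2} ∩ {n0,n1,n2,n3} ∩ {n0,n5} = {n0}; idom=n0

Frontier:
  n1←n0: walk · to n0
  n1←n4: walk n4→n3→n2→n1 to n0
  n5←n0: walk · to n0
  n5←n1: walk n1 to n0
  n5←n4: walk n4→n3→n2→n1 to n0
  n6←n2: walk n2→n1 to n0
  n6←n3: walk n3→n2→n1 to n0
  n6←n5: walk n5 to n0
  DF(n0)=∅
  DF(n1)={n1,n5,n6}
  DF(n2)={n1,n5,n6}
  DF(n3)={n1,n5,n6}
  DF(n4)={n1,n5}
  DF(n5)={n6}
  DF(n6)=∅
  DF(n7)=∅

φ for s: defs {n2,n4,n7}
  DF⁺ = {n1,n5,n6}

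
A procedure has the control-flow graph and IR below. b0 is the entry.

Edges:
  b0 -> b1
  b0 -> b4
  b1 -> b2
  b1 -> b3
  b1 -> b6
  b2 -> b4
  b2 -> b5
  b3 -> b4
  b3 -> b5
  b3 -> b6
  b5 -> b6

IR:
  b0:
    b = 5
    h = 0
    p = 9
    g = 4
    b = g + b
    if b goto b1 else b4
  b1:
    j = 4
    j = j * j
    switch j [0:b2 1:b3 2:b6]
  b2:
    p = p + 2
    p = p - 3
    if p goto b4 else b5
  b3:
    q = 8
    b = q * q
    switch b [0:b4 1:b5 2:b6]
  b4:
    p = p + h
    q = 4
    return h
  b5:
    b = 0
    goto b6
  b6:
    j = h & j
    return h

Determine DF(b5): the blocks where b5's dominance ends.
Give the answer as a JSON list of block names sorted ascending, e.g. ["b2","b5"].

Answer: ["b6"]

Derivation:
idom tree: b1←b0 b2←b1 b3←b1 b4←b0 b5←b1 b6←b1
Dom∩ at merges:
  b4: preds {b0,b2,b3}: {b0} ∩ {b0,b1,b2} ∩ {b0,b1,b3} = {b0}; idom=b0
  b5: preds {b2,b3}: {b0,b1,b2} ∩ {b0,b1,b3} = {b0,b1}; idom=b1
  b6: preds {b1,b3,b5}: {b0,b1} ∩ {b0,b1,b3} ∩ {b0,b1,b5} = {b0,b1}; idom=b1

Frontier:
  join b4 pred b0: · stop@b0
  join b4 pred b2: b2→b1 stop@b0
  join b4 pred b3: b3→b1 stop@b0
  join b5 pred b2: b2 stop@b1
  join b5 pred b3: b3 stop@b1
  join b6 pred b1: · stop@b1
  join b6 pred b3: b3 stop@b1
  join b6 pred b5: b5 stop@b1
  b0 → ∅
  b1 → {b4}
  b2 → {b4,b5}
  b3 → {b4,b5,b6}
  b4 → ∅
  b5 → {b6}
  b6 → ∅

DF(b5) = ["b6"]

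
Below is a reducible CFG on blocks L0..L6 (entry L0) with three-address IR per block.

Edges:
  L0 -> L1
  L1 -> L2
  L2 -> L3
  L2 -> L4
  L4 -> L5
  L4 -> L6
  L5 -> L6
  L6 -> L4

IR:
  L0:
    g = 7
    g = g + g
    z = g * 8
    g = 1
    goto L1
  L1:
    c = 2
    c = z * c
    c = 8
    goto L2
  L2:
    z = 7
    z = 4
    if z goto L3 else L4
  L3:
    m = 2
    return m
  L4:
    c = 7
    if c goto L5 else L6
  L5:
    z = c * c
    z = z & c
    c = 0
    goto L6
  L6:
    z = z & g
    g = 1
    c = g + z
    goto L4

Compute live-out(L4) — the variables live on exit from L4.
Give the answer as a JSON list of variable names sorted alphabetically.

Per-block:
  L0: def={g,z} ue=∅
  L1: def={c} ue={z}
  L2: def={z} ue=∅
  L3: def={m} ue=∅
  L4: def={c} ue=∅
  L5: def={c,z} ue={c}
  L6: def={c,g,z} ue={g,z}

Backward fixpoint:
  live L0: ∅→{g,z}
  live L1: {g,z}→{g}
  live L2: {g}→{g,z}
  live L3: ∅→∅
  live L4: {g,z}→{c,g,z}
  live L5: {c,g}→{g,z}
  live L6: {g,z}→{g,z}

live-out(L4) = ["c", "g", "z"]

Answer: ["c", "g", "z"]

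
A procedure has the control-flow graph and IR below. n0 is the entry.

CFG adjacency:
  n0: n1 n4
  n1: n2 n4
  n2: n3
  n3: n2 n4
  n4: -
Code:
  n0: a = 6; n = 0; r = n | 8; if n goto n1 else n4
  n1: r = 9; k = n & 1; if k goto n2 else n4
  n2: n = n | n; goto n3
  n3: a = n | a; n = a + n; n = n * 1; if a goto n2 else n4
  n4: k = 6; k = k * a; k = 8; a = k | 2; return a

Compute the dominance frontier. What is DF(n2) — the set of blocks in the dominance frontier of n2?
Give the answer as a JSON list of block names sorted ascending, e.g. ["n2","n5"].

idom tree: n1←n0 n2←n1 n3←n2 n4←n0
Dom∩ at merges:
  n2: preds {n1,n3}: {n0,n1} ∩ {n0,n1,n2,n3} = {n0,n1}; idom=n1
  n4: preds {n0,n1,n3}: {n0} ∩ {n0,n1} ∩ {n0,n1,n2,n3} = {n0}; idom=n0

DF walk-up:
  n2←n1: walk · to n1
  n2←n3: walk n3→n2 to n1
  n4←n0: walk · to n0
  n4←n1: walk n1 to n0
  n4←n3: walk n3→n2→n1 to n0
  n0 → ∅
  n1 → {n4}
  n2 → {n2,n4}
  n3 → {n2,n4}
  n4 → ∅

DF(n2) = ["n2", "n4"]

Answer: ["n2", "n4"]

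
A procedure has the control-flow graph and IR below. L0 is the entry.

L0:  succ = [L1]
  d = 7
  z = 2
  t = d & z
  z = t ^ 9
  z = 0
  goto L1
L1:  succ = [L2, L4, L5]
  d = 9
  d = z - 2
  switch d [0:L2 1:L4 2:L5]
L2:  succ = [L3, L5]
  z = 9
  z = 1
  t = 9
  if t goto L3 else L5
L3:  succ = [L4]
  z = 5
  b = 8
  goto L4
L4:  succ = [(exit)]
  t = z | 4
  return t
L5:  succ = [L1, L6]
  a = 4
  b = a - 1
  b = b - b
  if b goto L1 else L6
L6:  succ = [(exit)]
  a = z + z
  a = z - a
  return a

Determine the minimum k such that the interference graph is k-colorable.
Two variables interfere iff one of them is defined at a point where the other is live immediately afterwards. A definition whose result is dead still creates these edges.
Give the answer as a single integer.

def/use:
  L0: def={d,t,z} ue=∅
  L1: def={d} ue={z}
  L2: def={t,z} ue=∅
  L3: def={b,z} ue=∅
  L4: def={t} ue={z}
  L5: def={a,b} ue=∅
  L6: def={a} ue={z}

Live sets:
  L0 li=∅ lo={z}
  L1 li={z} lo={z}
  L2 li=∅ lo={z}
  L3 li=∅ lo={z}
  L4 li={z} lo=∅
  L5 li={z} lo={z}
  L6 li={z} lo=∅

Interference:
  a — {z}
  b — {z}
  d — {z}
  t — {z}
  z — {a,b,d,t}

Colouring:
  {a,z} pairwise interfere (2-clique) ⇒ χ ≥ 2
  2-colouring: c0={z}  c1={a,b,d,t}
  χ = 2

Answer: 2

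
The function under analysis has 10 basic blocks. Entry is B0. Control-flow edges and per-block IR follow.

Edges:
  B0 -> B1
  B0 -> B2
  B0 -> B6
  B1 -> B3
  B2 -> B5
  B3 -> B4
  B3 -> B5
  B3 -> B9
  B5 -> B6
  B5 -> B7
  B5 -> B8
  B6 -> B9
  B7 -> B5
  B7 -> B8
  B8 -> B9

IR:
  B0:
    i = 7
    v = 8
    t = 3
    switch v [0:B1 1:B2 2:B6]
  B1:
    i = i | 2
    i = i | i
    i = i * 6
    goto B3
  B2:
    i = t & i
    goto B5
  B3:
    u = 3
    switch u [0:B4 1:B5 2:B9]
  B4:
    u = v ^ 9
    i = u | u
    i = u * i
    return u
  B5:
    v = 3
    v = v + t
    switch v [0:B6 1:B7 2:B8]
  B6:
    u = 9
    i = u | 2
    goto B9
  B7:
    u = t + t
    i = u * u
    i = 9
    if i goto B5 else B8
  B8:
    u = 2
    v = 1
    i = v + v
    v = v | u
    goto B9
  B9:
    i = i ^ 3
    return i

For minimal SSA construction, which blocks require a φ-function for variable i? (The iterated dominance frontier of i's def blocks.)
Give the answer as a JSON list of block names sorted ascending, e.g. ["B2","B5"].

Answer: ["B5", "B6", "B8", "B9"]

Derivation:
idom tree: B1←B0 B2←B0 B3←B1 B4←B3 B5←B0 B6←B0 B7←B5 B8←B5 B9←B0
Dom∩ at merges:
  B5: preds {B2,B3,B7}: {B0,B2} ∩ {B0,B1,B3} ∩ {B0,B5,B7} = {B0}; idom=B0
  B6: preds {B0,B5}: {B0} ∩ {B0,B5} = {B0}; idom=B0
  B8: preds {B5,B7}: {B0,B5} ∩ {B0,B5,B7} = {B0,B5}; idom=B5
  B9: preds {B3,B6,B8}: {B0,B1,B3} ∩ {B0,B6} ∩ {B0,B5,B8} = {B0}; idom=B0

DF derivation:
  B5←B2: walk B2 to B0
  B5←B3: walk B3→B1 to B0
  B5←B7: walk B7→B5 to B0
  B6←B0: walk · to B0
  B6←B5: walk B5 to B0
  B8←B5: walk · to B5
  B8←B7: walk B7 to B5
  B9←B3: walk B3→B1 to B0
  B9←B6: walk B6 to B0
  B9←B8: walk B8→B5 to B0
  DF(B0)=∅
  DF(B1)={B5,B9}
  DF(B2)={B5}
  DF(B3)={B5,B9}
  DF(B4)=∅
  DF(B5)={B5,B6,B9}
  DF(B6)={B9}
  DF(B7)={B5,B8}
  DF(B8)={B9}
  DF(B9)=∅

φ for i: defs {B0,B1,B2,B4,B6,B7,B8,B9}
  DF⁺ = {B5,B6,B8,B9}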